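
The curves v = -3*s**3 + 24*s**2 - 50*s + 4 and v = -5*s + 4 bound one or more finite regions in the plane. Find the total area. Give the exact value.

Set the curves equal: -3*s**3 + 24*s**2 - 50*s + 4 = -5*s + 4, so -3*s**3 + 24*s**2 - 45*s = 0, which factors as -3*s*(s - 5)*(s - 3) = 0. The curves meet at s = 0, 3, 5.
On [0, 3], v = -5*s + 4 is on top; that piece has area ∫[0,3] (-(-3*s**3 + 24*s**2 - 45*s)) ds = 189/4.
On [3, 5], v = -3*s**3 + 24*s**2 - 50*s + 4 is on top; that piece has area ∫[3,5] (-3*s**3 + 24*s**2 - 45*s) ds = 16.
Total enclosed area = 189/4 + 16 = 253/4.

253/4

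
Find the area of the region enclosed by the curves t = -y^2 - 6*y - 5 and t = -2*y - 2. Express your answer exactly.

Both boundary curves give t as a function of y, so integrate with respect to y. Setting them equal: -y^2 - 4*y - 3 = 0, i.e. -(y + 1)*(y + 3) = 0, so they meet at y = -3, -1.
For y in [-3, -1], t = -y^2 - 6*y - 5 is on the right; area = ∫[-3,-1] (-y^2 - 4*y - 3) dy = 4/3.

4/3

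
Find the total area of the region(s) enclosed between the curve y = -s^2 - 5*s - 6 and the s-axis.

The curve meets the s-axis where -s^2 - 5*s - 6 = 0, i.e. -(s + 2)*(s + 3) = 0, at s = -3, -2.
On [-3, -2] the curve lies above the axis; ∫[-3,-2] (-s^2 - 5*s - 6) ds = 1/6, giving area 1/6.

1/6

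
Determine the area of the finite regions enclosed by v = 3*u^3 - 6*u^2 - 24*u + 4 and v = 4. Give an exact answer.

Set the curves equal: 3*u^3 - 6*u^2 - 24*u + 4 = 4, so 3*u^3 - 6*u^2 - 24*u = 0, which factors as 3*u*(u - 4)*(u + 2) = 0. The curves meet at u = -2, 0, 4.
On [-2, 0], v = 3*u^3 - 6*u^2 - 24*u + 4 is on top; that piece has area ∫[-2,0] (3*u^3 - 6*u^2 - 24*u) du = 20.
On [0, 4], v = 4 is on top; that piece has area ∫[0,4] (-(3*u^3 - 6*u^2 - 24*u)) du = 128.
Total enclosed area = 20 + 128 = 148.

148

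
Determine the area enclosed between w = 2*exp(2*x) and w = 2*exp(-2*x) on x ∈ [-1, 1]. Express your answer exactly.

The difference (2*exp(2*x)) - (2*exp(-2*x)) = 2*exp(2*x) - 2*exp(-2*x) changes sign at x = 0 inside [-1, 1], so split the integral there.
∫[-1,0] (2*exp(2*x) - 2*exp(-2*x)) dx = -exp(2) - exp(-2) + 2; the area of that piece is -2 + exp(-2) + exp(2).
∫[0,1] (2*exp(2*x) - 2*exp(-2*x)) dx = -2 + exp(-2) + exp(2).
Total area = (-2 + exp(-2) + exp(2)) + (-2 + exp(-2) + exp(2)) = -4 + 2*exp(-2) + 2*exp(2).

-4 + 2*exp(-2) + 2*exp(2)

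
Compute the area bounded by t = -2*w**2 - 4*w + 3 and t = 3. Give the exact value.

Both boundary curves give t as a function of w, so integrate with respect to w. Setting them equal: -2*w**2 - 4*w = 0, i.e. -2*w*(w + 2) = 0, so they meet at w = -2, 0.
For w in [-2, 0], t = -2*w**2 - 4*w + 3 is on the right; area = ∫[-2,0] (-2*w**2 - 4*w) dw = 8/3.

8/3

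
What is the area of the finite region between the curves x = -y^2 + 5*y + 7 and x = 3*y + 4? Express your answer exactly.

32/3

Both boundary curves give x as a function of y, so integrate with respect to y. Setting them equal: -y^2 + 2*y + 3 = 0, i.e. -(y - 3)*(y + 1) = 0, so they meet at y = -1, 3.
For y in [-1, 3], x = -y^2 + 5*y + 7 is on the right; area = ∫[-1,3] (-y^2 + 2*y + 3) dy = 32/3.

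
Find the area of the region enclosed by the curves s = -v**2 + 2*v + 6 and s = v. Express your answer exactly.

Both boundary curves give s as a function of v, so integrate with respect to v. Setting them equal: -v**2 + v + 6 = 0, i.e. -(v - 3)*(v + 2) = 0, so they meet at v = -2, 3.
For v in [-2, 3], s = -v**2 + 2*v + 6 is on the right; area = ∫[-2,3] (-v**2 + v + 6) dv = 125/6.

125/6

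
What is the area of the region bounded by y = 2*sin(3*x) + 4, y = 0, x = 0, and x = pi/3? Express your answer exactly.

On [0, pi/3], (2*sin(3*x) + 4) - (0) = 2*sin(3*x) + 4 is ≥ 0 throughout, so the area is a single integral of |2*sin(3*x) + 4|.
∫[0,pi/3] (2*sin(3*x) + 4) dx = 4/3 + 4*pi/3.

4/3 + 4*pi/3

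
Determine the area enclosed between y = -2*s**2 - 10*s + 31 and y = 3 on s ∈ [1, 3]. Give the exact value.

18

The difference (-2*s**2 - 10*s + 31) - (3) = -2*s**2 - 10*s + 28 changes sign at s = 2 inside [1, 3], so split the integral there.
∫[1,2] (-2*s**2 - 10*s + 28) ds = 25/3.
∫[2,3] (-2*s**2 - 10*s + 28) ds = -29/3; the area of that piece is 29/3.
Total area = 25/3 + 29/3 = 18.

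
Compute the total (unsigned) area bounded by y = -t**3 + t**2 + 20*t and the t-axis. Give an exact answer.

The curve meets the t-axis where -t**3 + t**2 + 20*t = 0, i.e. -t*(t - 5)*(t + 4) = 0, at t = -4, 0, 5.
On [-4, 0] the curve lies below the axis; ∫[-4,0] (-t**3 + t**2 + 20*t) dt = -224/3, giving area 224/3.
On [0, 5] the curve lies above the axis; ∫[0,5] (-t**3 + t**2 + 20*t) dt = 1625/12, giving area 1625/12.
Total area = 224/3 + 1625/12 = 2521/12.

2521/12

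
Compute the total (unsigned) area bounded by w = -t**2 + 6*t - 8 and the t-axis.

The curve meets the t-axis where -t**2 + 6*t - 8 = 0, i.e. -(t - 4)*(t - 2) = 0, at t = 2, 4.
On [2, 4] the curve lies above the axis; ∫[2,4] (-t**2 + 6*t - 8) dt = 4/3, giving area 4/3.

4/3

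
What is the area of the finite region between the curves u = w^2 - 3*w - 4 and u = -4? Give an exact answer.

9/2

Both boundary curves give u as a function of w, so integrate with respect to w. Setting them equal: w^2 - 3*w = 0, i.e. w*(w - 3) = 0, so they meet at w = 0, 3.
For w in [0, 3], u = w^2 - 3*w - 4 is on the left; area = ∫[0,3] (-(w^2 - 3*w)) dw = 9/2.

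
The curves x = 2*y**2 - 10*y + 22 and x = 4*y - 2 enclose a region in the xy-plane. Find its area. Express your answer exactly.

1/3

Both boundary curves give x as a function of y, so integrate with respect to y. Setting them equal: 2*y**2 - 14*y + 24 = 0, i.e. 2*(y - 4)*(y - 3) = 0, so they meet at y = 3, 4.
For y in [3, 4], x = 2*y**2 - 10*y + 22 is on the left; area = ∫[3,4] (-(2*y**2 - 14*y + 24)) dy = 1/3.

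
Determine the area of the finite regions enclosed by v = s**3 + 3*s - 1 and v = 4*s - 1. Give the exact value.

Set the curves equal: s**3 + 3*s - 1 = 4*s - 1, so s**3 - s = 0, which factors as s*(s - 1)*(s + 1) = 0. The curves meet at s = -1, 0, 1.
On [-1, 0], v = s**3 + 3*s - 1 is on top; that piece has area ∫[-1,0] (s**3 - s) ds = 1/4.
On [0, 1], v = 4*s - 1 is on top; that piece has area ∫[0,1] (-(s**3 - s)) ds = 1/4.
Total enclosed area = 1/4 + 1/4 = 1/2.

1/2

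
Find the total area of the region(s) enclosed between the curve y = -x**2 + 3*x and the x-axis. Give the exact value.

The curve meets the x-axis where -x**2 + 3*x = 0, i.e. -x*(x - 3) = 0, at x = 0, 3.
On [0, 3] the curve lies above the axis; ∫[0,3] (-x**2 + 3*x) dx = 9/2, giving area 9/2.

9/2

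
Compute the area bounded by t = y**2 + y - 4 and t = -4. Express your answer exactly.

Both boundary curves give t as a function of y, so integrate with respect to y. Setting them equal: y**2 + y = 0, i.e. y*(y + 1) = 0, so they meet at y = -1, 0.
For y in [-1, 0], t = y**2 + y - 4 is on the left; area = ∫[-1,0] (-(y**2 + y)) dy = 1/6.

1/6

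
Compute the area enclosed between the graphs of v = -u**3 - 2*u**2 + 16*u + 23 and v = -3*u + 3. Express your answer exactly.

2521/12

Set the curves equal: -u**3 - 2*u**2 + 16*u + 23 = -3*u + 3, so -u**3 - 2*u**2 + 19*u + 20 = 0, which factors as -(u - 4)*(u + 1)*(u + 5) = 0. The curves meet at u = -5, -1, 4.
On [-5, -1], v = -3*u + 3 is on top; that piece has area ∫[-5,-1] (-(-u**3 - 2*u**2 + 19*u + 20)) du = 224/3.
On [-1, 4], v = -u**3 - 2*u**2 + 16*u + 23 is on top; that piece has area ∫[-1,4] (-u**3 - 2*u**2 + 19*u + 20) du = 1625/12.
Total enclosed area = 224/3 + 1625/12 = 2521/12.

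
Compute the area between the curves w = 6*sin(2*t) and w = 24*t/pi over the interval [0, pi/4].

3 - 3*pi/4

On [0, pi/4], (6*sin(2*t)) - (24*t/pi) = -24*t/pi + 6*sin(2*t) is ≥ 0 throughout, so the area is a single integral of |-24*t/pi + 6*sin(2*t)|.
∫[0,pi/4] (-24*t/pi + 6*sin(2*t)) dt = 3 - 3*pi/4.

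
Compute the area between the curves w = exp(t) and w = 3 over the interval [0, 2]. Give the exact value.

The difference (exp(t)) - (3) = exp(t) - 3 changes sign at t = log(3) inside [0, 2], so split the integral there.
∫[0,log(3)] (exp(t) - 3) dt = 2 - log(27); the area of that piece is -2 + log(27).
∫[log(3),2] (exp(t) - 3) dt = -9 + 3*log(3) + exp(2).
Total area = (-2 + log(27)) + (-9 + 3*log(3) + exp(2)) = -11 + 6*log(3) + exp(2).

-11 + 6*log(3) + exp(2)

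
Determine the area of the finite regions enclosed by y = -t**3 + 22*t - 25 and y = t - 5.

Set the curves equal: -t**3 + 22*t - 25 = t - 5, so -t**3 + 21*t - 20 = 0, which factors as -(t - 4)*(t - 1)*(t + 5) = 0. The curves meet at t = -5, 1, 4.
On [-5, 1], y = t - 5 is on top; that piece has area ∫[-5,1] (-(-t**3 + 21*t - 20)) dt = 216.
On [1, 4], y = -t**3 + 22*t - 25 is on top; that piece has area ∫[1,4] (-t**3 + 21*t - 20) dt = 135/4.
Total enclosed area = 216 + 135/4 = 999/4.

999/4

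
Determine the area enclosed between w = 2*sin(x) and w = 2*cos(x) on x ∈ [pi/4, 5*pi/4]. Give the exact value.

On [pi/4, 5*pi/4], (2*sin(x)) - (2*cos(x)) = 2*sin(x) - 2*cos(x) is ≥ 0 throughout, so the area is a single integral of |2*sin(x) - 2*cos(x)|.
∫[pi/4,5*pi/4] (2*sin(x) - 2*cos(x)) dx = 4*sqrt(2).

4*sqrt(2)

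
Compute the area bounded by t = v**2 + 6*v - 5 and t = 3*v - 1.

125/6

Both boundary curves give t as a function of v, so integrate with respect to v. Setting them equal: v**2 + 3*v - 4 = 0, i.e. (v - 1)*(v + 4) = 0, so they meet at v = -4, 1.
For v in [-4, 1], t = v**2 + 6*v - 5 is on the left; area = ∫[-4,1] (-(v**2 + 3*v - 4)) dv = 125/6.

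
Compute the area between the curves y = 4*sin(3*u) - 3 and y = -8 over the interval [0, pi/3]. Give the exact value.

8/3 + 5*pi/3

On [0, pi/3], (4*sin(3*u) - 3) - (-8) = 4*sin(3*u) + 5 is ≥ 0 throughout, so the area is a single integral of |4*sin(3*u) + 5|.
∫[0,pi/3] (4*sin(3*u) + 5) du = 8/3 + 5*pi/3.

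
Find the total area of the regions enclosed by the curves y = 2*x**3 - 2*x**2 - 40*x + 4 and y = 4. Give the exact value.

Set the curves equal: 2*x**3 - 2*x**2 - 40*x + 4 = 4, so 2*x**3 - 2*x**2 - 40*x = 0, which factors as 2*x*(x - 5)*(x + 4) = 0. The curves meet at x = -4, 0, 5.
On [-4, 0], y = 2*x**3 - 2*x**2 - 40*x + 4 is on top; that piece has area ∫[-4,0] (2*x**3 - 2*x**2 - 40*x) dx = 448/3.
On [0, 5], y = 4 is on top; that piece has area ∫[0,5] (-(2*x**3 - 2*x**2 - 40*x)) dx = 1625/6.
Total enclosed area = 448/3 + 1625/6 = 2521/6.

2521/6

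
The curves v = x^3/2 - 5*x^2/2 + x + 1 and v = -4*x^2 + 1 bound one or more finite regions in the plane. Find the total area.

Set the curves equal: x^3/2 - 5*x^2/2 + x + 1 = -4*x^2 + 1, so x^3/2 + 3*x^2/2 + x = 0, which factors as x*(x + 1)*(x + 2)/2 = 0. The curves meet at x = -2, -1, 0.
On [-2, -1], v = x^3/2 - 5*x^2/2 + x + 1 is on top; that piece has area ∫[-2,-1] (x^3/2 + 3*x^2/2 + x) dx = 1/8.
On [-1, 0], v = -4*x^2 + 1 is on top; that piece has area ∫[-1,0] (-(x^3/2 + 3*x^2/2 + x)) dx = 1/8.
Total enclosed area = 1/8 + 1/8 = 1/4.

1/4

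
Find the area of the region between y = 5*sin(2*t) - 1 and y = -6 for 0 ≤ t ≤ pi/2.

5 + 5*pi/2

On [0, pi/2], (5*sin(2*t) - 1) - (-6) = 5*sin(2*t) + 5 is ≥ 0 throughout, so the area is a single integral of |5*sin(2*t) + 5|.
∫[0,pi/2] (5*sin(2*t) + 5) dt = 5 + 5*pi/2.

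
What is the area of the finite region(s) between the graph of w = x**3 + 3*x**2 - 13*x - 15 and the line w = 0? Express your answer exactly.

128

The curve meets the x-axis where x**3 + 3*x**2 - 13*x - 15 = 0, i.e. (x - 3)*(x + 1)*(x + 5) = 0, at x = -5, -1, 3.
On [-5, -1] the curve lies above the axis; ∫[-5,-1] (x**3 + 3*x**2 - 13*x - 15) dx = 64, giving area 64.
On [-1, 3] the curve lies below the axis; ∫[-1,3] (x**3 + 3*x**2 - 13*x - 15) dx = -64, giving area 64.
Total area = 64 + 64 = 128.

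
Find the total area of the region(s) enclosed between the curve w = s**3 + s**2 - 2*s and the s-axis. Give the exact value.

The curve meets the s-axis where s**3 + s**2 - 2*s = 0, i.e. s*(s - 1)*(s + 2) = 0, at s = -2, 0, 1.
On [-2, 0] the curve lies above the axis; ∫[-2,0] (s**3 + s**2 - 2*s) ds = 8/3, giving area 8/3.
On [0, 1] the curve lies below the axis; ∫[0,1] (s**3 + s**2 - 2*s) ds = -5/12, giving area 5/12.
Total area = 8/3 + 5/12 = 37/12.

37/12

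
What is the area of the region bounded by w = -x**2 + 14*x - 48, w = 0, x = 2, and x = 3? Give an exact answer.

On [2, 3], (-x**2 + 14*x - 48) - (0) = -x**2 + 14*x - 48 is ≤ 0 throughout, so the area is a single integral of |-x**2 + 14*x - 48|.
∫[2,3] (-x**2 + 14*x - 48) dx = -58/3; the area of that piece is 58/3.

58/3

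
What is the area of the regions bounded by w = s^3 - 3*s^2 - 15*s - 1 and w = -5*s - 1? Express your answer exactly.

Set the curves equal: s^3 - 3*s^2 - 15*s - 1 = -5*s - 1, so s^3 - 3*s^2 - 10*s = 0, which factors as s*(s - 5)*(s + 2) = 0. The curves meet at s = -2, 0, 5.
On [-2, 0], w = s^3 - 3*s^2 - 15*s - 1 is on top; that piece has area ∫[-2,0] (s^3 - 3*s^2 - 10*s) ds = 8.
On [0, 5], w = -5*s - 1 is on top; that piece has area ∫[0,5] (-(s^3 - 3*s^2 - 10*s)) ds = 375/4.
Total enclosed area = 8 + 375/4 = 407/4.

407/4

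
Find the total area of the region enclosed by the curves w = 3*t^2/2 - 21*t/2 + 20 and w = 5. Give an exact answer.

27/4

Set the curves equal: 3*t^2/2 - 21*t/2 + 20 = 5, so 3*t^2/2 - 21*t/2 + 15 = 0, which factors as 3*(t - 5)*(t - 2)/2 = 0. The curves meet at t = 2, 5.
On [2, 5], w = 5 is on top; that piece has area ∫[2,5] (-(3*t^2/2 - 21*t/2 + 15)) dt = 27/4.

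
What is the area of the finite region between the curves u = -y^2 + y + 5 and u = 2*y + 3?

9/2

Both boundary curves give u as a function of y, so integrate with respect to y. Setting them equal: -y^2 - y + 2 = 0, i.e. -(y - 1)*(y + 2) = 0, so they meet at y = -2, 1.
For y in [-2, 1], u = -y^2 + y + 5 is on the right; area = ∫[-2,1] (-y^2 - y + 2) dy = 9/2.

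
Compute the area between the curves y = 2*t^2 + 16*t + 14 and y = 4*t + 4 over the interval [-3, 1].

32

The difference (2*t^2 + 16*t + 14) - (4*t + 4) = 2*t^2 + 12*t + 10 changes sign at t = -1 inside [-3, 1], so split the integral there.
∫[-3,-1] (2*t^2 + 12*t + 10) dt = -32/3; the area of that piece is 32/3.
∫[-1,1] (2*t^2 + 12*t + 10) dt = 64/3.
Total area = 32/3 + 64/3 = 32.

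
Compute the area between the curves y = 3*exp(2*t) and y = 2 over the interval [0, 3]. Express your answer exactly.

On [0, 3], (3*exp(2*t)) - (2) = 3*exp(2*t) - 2 is ≥ 0 throughout, so the area is a single integral of |3*exp(2*t) - 2|.
∫[0,3] (3*exp(2*t) - 2) dt = -15/2 + 3*exp(6)/2.

-15/2 + 3*exp(6)/2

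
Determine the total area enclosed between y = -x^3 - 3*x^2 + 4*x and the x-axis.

The curve meets the x-axis where -x^3 - 3*x^2 + 4*x = 0, i.e. -x*(x - 1)*(x + 4) = 0, at x = -4, 0, 1.
On [-4, 0] the curve lies below the axis; ∫[-4,0] (-x^3 - 3*x^2 + 4*x) dx = -32, giving area 32.
On [0, 1] the curve lies above the axis; ∫[0,1] (-x^3 - 3*x^2 + 4*x) dx = 3/4, giving area 3/4.
Total area = 32 + 3/4 = 131/4.

131/4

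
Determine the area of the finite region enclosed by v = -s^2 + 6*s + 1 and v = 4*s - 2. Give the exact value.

32/3

Set the curves equal: -s^2 + 6*s + 1 = 4*s - 2, so -s^2 + 2*s + 3 = 0, which factors as -(s - 3)*(s + 1) = 0. The curves meet at s = -1, 3.
On [-1, 3], v = -s^2 + 6*s + 1 is on top; that piece has area ∫[-1,3] (-s^2 + 2*s + 3) ds = 32/3.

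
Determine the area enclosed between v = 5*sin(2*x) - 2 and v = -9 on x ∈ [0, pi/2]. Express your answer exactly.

5 + 7*pi/2

On [0, pi/2], (5*sin(2*x) - 2) - (-9) = 5*sin(2*x) + 7 is ≥ 0 throughout, so the area is a single integral of |5*sin(2*x) + 7|.
∫[0,pi/2] (5*sin(2*x) + 7) dx = 5 + 7*pi/2.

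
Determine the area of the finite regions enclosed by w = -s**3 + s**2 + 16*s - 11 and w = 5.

863/6

Set the curves equal: -s**3 + s**2 + 16*s - 11 = 5, so -s**3 + s**2 + 16*s - 16 = 0, which factors as -(s - 4)*(s - 1)*(s + 4) = 0. The curves meet at s = -4, 1, 4.
On [-4, 1], w = 5 is on top; that piece has area ∫[-4,1] (-(-s**3 + s**2 + 16*s - 16)) ds = 1375/12.
On [1, 4], w = -s**3 + s**2 + 16*s - 11 is on top; that piece has area ∫[1,4] (-s**3 + s**2 + 16*s - 16) ds = 117/4.
Total enclosed area = 1375/12 + 117/4 = 863/6.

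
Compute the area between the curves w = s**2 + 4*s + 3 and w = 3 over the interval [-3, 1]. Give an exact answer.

34/3

The difference (s**2 + 4*s + 3) - (3) = s**2 + 4*s changes sign at s = 0 inside [-3, 1], so split the integral there.
∫[-3,0] (s**2 + 4*s) ds = -9; the area of that piece is 9.
∫[0,1] (s**2 + 4*s) ds = 7/3.
Total area = 9 + 7/3 = 34/3.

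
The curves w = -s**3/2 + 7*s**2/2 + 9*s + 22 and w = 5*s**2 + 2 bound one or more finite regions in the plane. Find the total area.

Set the curves equal: -s**3/2 + 7*s**2/2 + 9*s + 22 = 5*s**2 + 2, so -s**3/2 - 3*s**2/2 + 9*s + 20 = 0, which factors as -(s - 4)*(s + 2)*(s + 5)/2 = 0. The curves meet at s = -5, -2, 4.
On [-5, -2], w = 5*s**2 + 2 is on top; that piece has area ∫[-5,-2] (-(-s**3/2 - 3*s**2/2 + 9*s + 20)) ds = 135/8.
On [-2, 4], w = -s**3/2 + 7*s**2/2 + 9*s + 22 is on top; that piece has area ∫[-2,4] (-s**3/2 - 3*s**2/2 + 9*s + 20) ds = 108.
Total enclosed area = 135/8 + 108 = 999/8.

999/8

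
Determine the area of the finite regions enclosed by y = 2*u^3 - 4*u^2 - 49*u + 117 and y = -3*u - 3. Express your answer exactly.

Set the curves equal: 2*u^3 - 4*u^2 - 49*u + 117 = -3*u - 3, so 2*u^3 - 4*u^2 - 46*u + 120 = 0, which factors as 2*(u - 4)*(u - 3)*(u + 5) = 0. The curves meet at u = -5, 3, 4.
On [-5, 3], y = 2*u^3 - 4*u^2 - 49*u + 117 is on top; that piece has area ∫[-5,3] (2*u^3 - 4*u^2 - 46*u + 120) du = 2560/3.
On [3, 4], y = -3*u - 3 is on top; that piece has area ∫[3,4] (-(2*u^3 - 4*u^2 - 46*u + 120)) du = 17/6.
Total enclosed area = 2560/3 + 17/6 = 5137/6.

5137/6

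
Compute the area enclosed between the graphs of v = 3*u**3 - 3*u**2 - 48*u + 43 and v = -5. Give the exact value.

863/2

Set the curves equal: 3*u**3 - 3*u**2 - 48*u + 43 = -5, so 3*u**3 - 3*u**2 - 48*u + 48 = 0, which factors as 3*(u - 4)*(u - 1)*(u + 4) = 0. The curves meet at u = -4, 1, 4.
On [-4, 1], v = 3*u**3 - 3*u**2 - 48*u + 43 is on top; that piece has area ∫[-4,1] (3*u**3 - 3*u**2 - 48*u + 48) du = 1375/4.
On [1, 4], v = -5 is on top; that piece has area ∫[1,4] (-(3*u**3 - 3*u**2 - 48*u + 48)) du = 351/4.
Total enclosed area = 1375/4 + 351/4 = 863/2.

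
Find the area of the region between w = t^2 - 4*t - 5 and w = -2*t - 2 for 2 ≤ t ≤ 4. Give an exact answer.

4

The difference (t^2 - 4*t - 5) - (-2*t - 2) = t^2 - 2*t - 3 changes sign at t = 3 inside [2, 4], so split the integral there.
∫[2,3] (t^2 - 2*t - 3) dt = -5/3; the area of that piece is 5/3.
∫[3,4] (t^2 - 2*t - 3) dt = 7/3.
Total area = 5/3 + 7/3 = 4.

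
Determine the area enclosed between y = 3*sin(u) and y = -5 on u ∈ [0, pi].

6 + 5*pi

On [0, pi], (3*sin(u)) - (-5) = 3*sin(u) + 5 is ≥ 0 throughout, so the area is a single integral of |3*sin(u) + 5|.
∫[0,pi] (3*sin(u) + 5) du = 6 + 5*pi.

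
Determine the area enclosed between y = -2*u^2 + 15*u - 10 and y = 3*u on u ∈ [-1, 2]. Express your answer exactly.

74/3

The difference (-2*u^2 + 15*u - 10) - (3*u) = -2*u^2 + 12*u - 10 changes sign at u = 1 inside [-1, 2], so split the integral there.
∫[-1,1] (-2*u^2 + 12*u - 10) du = -64/3; the area of that piece is 64/3.
∫[1,2] (-2*u^2 + 12*u - 10) du = 10/3.
Total area = 64/3 + 10/3 = 74/3.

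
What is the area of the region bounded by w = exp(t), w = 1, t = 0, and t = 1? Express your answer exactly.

On [0, 1], (exp(t)) - (1) = exp(t) - 1 is ≥ 0 throughout, so the area is a single integral of |exp(t) - 1|.
∫[0,1] (exp(t) - 1) dt = -2 + exp(1).

-2 + exp(1)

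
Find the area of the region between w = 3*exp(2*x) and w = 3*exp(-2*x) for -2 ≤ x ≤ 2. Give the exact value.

-6 + 3*exp(-4) + 3*exp(4)

The difference (3*exp(2*x)) - (3*exp(-2*x)) = 3*exp(2*x) - 3*exp(-2*x) changes sign at x = 0 inside [-2, 2], so split the integral there.
∫[-2,0] (3*exp(2*x) - 3*exp(-2*x)) dx = -3*exp(4)/2 - 3*exp(-4)/2 + 3; the area of that piece is -3 + 3*exp(-4)/2 + 3*exp(4)/2.
∫[0,2] (3*exp(2*x) - 3*exp(-2*x)) dx = -3 + 3*exp(-4)/2 + 3*exp(4)/2.
Total area = (-3 + 3*exp(-4)/2 + 3*exp(4)/2) + (-3 + 3*exp(-4)/2 + 3*exp(4)/2) = -6 + 3*exp(-4) + 3*exp(4).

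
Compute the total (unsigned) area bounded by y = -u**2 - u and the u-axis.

The curve meets the u-axis where -u**2 - u = 0, i.e. -u*(u + 1) = 0, at u = -1, 0.
On [-1, 0] the curve lies above the axis; ∫[-1,0] (-u**2 - u) du = 1/6, giving area 1/6.

1/6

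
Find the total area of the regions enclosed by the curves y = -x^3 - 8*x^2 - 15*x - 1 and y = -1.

Set the curves equal: -x^3 - 8*x^2 - 15*x - 1 = -1, so -x^3 - 8*x^2 - 15*x = 0, which factors as -x*(x + 3)*(x + 5) = 0. The curves meet at x = -5, -3, 0.
On [-5, -3], y = -1 is on top; that piece has area ∫[-5,-3] (-(-x^3 - 8*x^2 - 15*x)) dx = 16/3.
On [-3, 0], y = -x^3 - 8*x^2 - 15*x - 1 is on top; that piece has area ∫[-3,0] (-x^3 - 8*x^2 - 15*x) dx = 63/4.
Total enclosed area = 16/3 + 63/4 = 253/12.

253/12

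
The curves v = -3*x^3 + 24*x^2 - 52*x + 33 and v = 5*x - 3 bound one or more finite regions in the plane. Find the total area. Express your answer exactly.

37/4

Set the curves equal: -3*x^3 + 24*x^2 - 52*x + 33 = 5*x - 3, so -3*x^3 + 24*x^2 - 57*x + 36 = 0, which factors as -3*(x - 4)*(x - 3)*(x - 1) = 0. The curves meet at x = 1, 3, 4.
On [1, 3], v = 5*x - 3 is on top; that piece has area ∫[1,3] (-(-3*x^3 + 24*x^2 - 57*x + 36)) dx = 8.
On [3, 4], v = -3*x^3 + 24*x^2 - 52*x + 33 is on top; that piece has area ∫[3,4] (-3*x^3 + 24*x^2 - 57*x + 36) dx = 5/4.
Total enclosed area = 8 + 5/4 = 37/4.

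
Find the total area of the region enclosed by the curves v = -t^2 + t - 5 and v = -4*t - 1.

Set the curves equal: -t^2 + t - 5 = -4*t - 1, so -t^2 + 5*t - 4 = 0, which factors as -(t - 4)*(t - 1) = 0. The curves meet at t = 1, 4.
On [1, 4], v = -t^2 + t - 5 is on top; that piece has area ∫[1,4] (-t^2 + 5*t - 4) dt = 9/2.

9/2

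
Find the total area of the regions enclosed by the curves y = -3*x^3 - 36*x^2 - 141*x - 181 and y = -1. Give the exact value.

Set the curves equal: -3*x^3 - 36*x^2 - 141*x - 181 = -1, so -3*x^3 - 36*x^2 - 141*x - 180 = 0, which factors as -3*(x + 3)*(x + 4)*(x + 5) = 0. The curves meet at x = -5, -4, -3.
On [-5, -4], y = -1 is on top; that piece has area ∫[-5,-4] (-(-3*x^3 - 36*x^2 - 141*x - 180)) dx = 3/4.
On [-4, -3], y = -3*x^3 - 36*x^2 - 141*x - 181 is on top; that piece has area ∫[-4,-3] (-3*x^3 - 36*x^2 - 141*x - 180) dx = 3/4.
Total enclosed area = 3/4 + 3/4 = 3/2.

3/2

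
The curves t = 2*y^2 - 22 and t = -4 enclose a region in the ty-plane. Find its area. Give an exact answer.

Both boundary curves give t as a function of y, so integrate with respect to y. Setting them equal: 2*y^2 - 18 = 0, i.e. 2*(y - 3)*(y + 3) = 0, so they meet at y = -3, 3.
For y in [-3, 3], t = 2*y^2 - 22 is on the left; area = ∫[-3,3] (-(2*y^2 - 18)) dy = 72.

72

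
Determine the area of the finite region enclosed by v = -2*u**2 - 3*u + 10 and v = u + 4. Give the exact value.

Set the curves equal: -2*u**2 - 3*u + 10 = u + 4, so -2*u**2 - 4*u + 6 = 0, which factors as -2*(u - 1)*(u + 3) = 0. The curves meet at u = -3, 1.
On [-3, 1], v = -2*u**2 - 3*u + 10 is on top; that piece has area ∫[-3,1] (-2*u**2 - 4*u + 6) du = 64/3.

64/3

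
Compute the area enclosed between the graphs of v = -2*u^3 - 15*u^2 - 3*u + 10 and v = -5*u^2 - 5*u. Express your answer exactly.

296/3

Set the curves equal: -2*u^3 - 15*u^2 - 3*u + 10 = -5*u^2 - 5*u, so -2*u^3 - 10*u^2 + 2*u + 10 = 0, which factors as -2*(u - 1)*(u + 1)*(u + 5) = 0. The curves meet at u = -5, -1, 1.
On [-5, -1], v = -5*u^2 - 5*u is on top; that piece has area ∫[-5,-1] (-(-2*u^3 - 10*u^2 + 2*u + 10)) du = 256/3.
On [-1, 1], v = -2*u^3 - 15*u^2 - 3*u + 10 is on top; that piece has area ∫[-1,1] (-2*u^3 - 10*u^2 + 2*u + 10) du = 40/3.
Total enclosed area = 256/3 + 40/3 = 296/3.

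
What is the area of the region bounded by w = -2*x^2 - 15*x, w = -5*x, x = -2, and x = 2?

The difference (-2*x^2 - 15*x) - (-5*x) = -2*x^2 - 10*x changes sign at x = 0 inside [-2, 2], so split the integral there.
∫[-2,0] (-2*x^2 - 10*x) dx = 44/3.
∫[0,2] (-2*x^2 - 10*x) dx = -76/3; the area of that piece is 76/3.
Total area = 44/3 + 76/3 = 40.

40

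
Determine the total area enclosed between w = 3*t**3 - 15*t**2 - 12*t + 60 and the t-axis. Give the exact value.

937/4

The curve meets the t-axis where 3*t**3 - 15*t**2 - 12*t + 60 = 0, i.e. 3*(t - 5)*(t - 2)*(t + 2) = 0, at t = -2, 2, 5.
On [-2, 2] the curve lies above the axis; ∫[-2,2] (3*t**3 - 15*t**2 - 12*t + 60) dt = 160, giving area 160.
On [2, 5] the curve lies below the axis; ∫[2,5] (3*t**3 - 15*t**2 - 12*t + 60) dt = -297/4, giving area 297/4.
Total area = 160 + 297/4 = 937/4.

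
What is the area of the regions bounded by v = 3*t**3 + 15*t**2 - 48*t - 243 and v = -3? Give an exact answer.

5137/4

Set the curves equal: 3*t**3 + 15*t**2 - 48*t - 243 = -3, so 3*t**3 + 15*t**2 - 48*t - 240 = 0, which factors as 3*(t - 4)*(t + 4)*(t + 5) = 0. The curves meet at t = -5, -4, 4.
On [-5, -4], v = 3*t**3 + 15*t**2 - 48*t - 243 is on top; that piece has area ∫[-5,-4] (3*t**3 + 15*t**2 - 48*t - 240) dt = 17/4.
On [-4, 4], v = -3 is on top; that piece has area ∫[-4,4] (-(3*t**3 + 15*t**2 - 48*t - 240)) dt = 1280.
Total enclosed area = 17/4 + 1280 = 5137/4.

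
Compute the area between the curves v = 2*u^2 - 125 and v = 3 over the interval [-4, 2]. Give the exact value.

On [-4, 2], (2*u^2 - 125) - (3) = 2*u^2 - 128 is ≤ 0 throughout, so the area is a single integral of |2*u^2 - 128|.
∫[-4,2] (2*u^2 - 128) du = -720; the area of that piece is 720.

720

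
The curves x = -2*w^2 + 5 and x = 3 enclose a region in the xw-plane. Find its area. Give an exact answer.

Both boundary curves give x as a function of w, so integrate with respect to w. Setting them equal: -2*w^2 + 2 = 0, i.e. -2*(w - 1)*(w + 1) = 0, so they meet at w = -1, 1.
For w in [-1, 1], x = -2*w^2 + 5 is on the right; area = ∫[-1,1] (-2*w^2 + 2) dw = 8/3.

8/3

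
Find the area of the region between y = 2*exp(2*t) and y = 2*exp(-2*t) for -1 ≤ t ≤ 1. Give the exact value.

-4 + 2*exp(-2) + 2*exp(2)

The difference (2*exp(2*t)) - (2*exp(-2*t)) = 2*exp(2*t) - 2*exp(-2*t) changes sign at t = 0 inside [-1, 1], so split the integral there.
∫[-1,0] (2*exp(2*t) - 2*exp(-2*t)) dt = -exp(2) - exp(-2) + 2; the area of that piece is -2 + exp(-2) + exp(2).
∫[0,1] (2*exp(2*t) - 2*exp(-2*t)) dt = -2 + exp(-2) + exp(2).
Total area = (-2 + exp(-2) + exp(2)) + (-2 + exp(-2) + exp(2)) = -4 + 2*exp(-2) + 2*exp(2).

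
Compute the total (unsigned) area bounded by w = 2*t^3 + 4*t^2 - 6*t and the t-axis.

The curve meets the t-axis where 2*t^3 + 4*t^2 - 6*t = 0, i.e. 2*t*(t - 1)*(t + 3) = 0, at t = -3, 0, 1.
On [-3, 0] the curve lies above the axis; ∫[-3,0] (2*t^3 + 4*t^2 - 6*t) dt = 45/2, giving area 45/2.
On [0, 1] the curve lies below the axis; ∫[0,1] (2*t^3 + 4*t^2 - 6*t) dt = -7/6, giving area 7/6.
Total area = 45/2 + 7/6 = 71/3.

71/3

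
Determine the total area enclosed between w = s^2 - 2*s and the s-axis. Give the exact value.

4/3

The curve meets the s-axis where s^2 - 2*s = 0, i.e. s*(s - 2) = 0, at s = 0, 2.
On [0, 2] the curve lies below the axis; ∫[0,2] (s^2 - 2*s) ds = -4/3, giving area 4/3.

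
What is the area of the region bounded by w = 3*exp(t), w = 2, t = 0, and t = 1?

-5 + 3*exp(1)

On [0, 1], (3*exp(t)) - (2) = 3*exp(t) - 2 is ≥ 0 throughout, so the area is a single integral of |3*exp(t) - 2|.
∫[0,1] (3*exp(t) - 2) dt = -5 + 3*exp(1).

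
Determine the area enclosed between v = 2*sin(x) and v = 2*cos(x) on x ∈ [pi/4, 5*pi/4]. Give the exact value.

4*sqrt(2)

On [pi/4, 5*pi/4], (2*sin(x)) - (2*cos(x)) = 2*sin(x) - 2*cos(x) is ≥ 0 throughout, so the area is a single integral of |2*sin(x) - 2*cos(x)|.
∫[pi/4,5*pi/4] (2*sin(x) - 2*cos(x)) dx = 4*sqrt(2).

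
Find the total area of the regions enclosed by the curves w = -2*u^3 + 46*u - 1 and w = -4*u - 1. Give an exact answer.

Set the curves equal: -2*u^3 + 46*u - 1 = -4*u - 1, so -2*u^3 + 50*u = 0, which factors as -2*u*(u - 5)*(u + 5) = 0. The curves meet at u = -5, 0, 5.
On [-5, 0], w = -4*u - 1 is on top; that piece has area ∫[-5,0] (-(-2*u^3 + 50*u)) du = 625/2.
On [0, 5], w = -2*u^3 + 46*u - 1 is on top; that piece has area ∫[0,5] (-2*u^3 + 50*u) du = 625/2.
Total enclosed area = 625/2 + 625/2 = 625.

625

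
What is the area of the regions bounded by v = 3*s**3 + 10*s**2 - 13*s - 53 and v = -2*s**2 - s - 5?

148

Set the curves equal: 3*s**3 + 10*s**2 - 13*s - 53 = -2*s**2 - s - 5, so 3*s**3 + 12*s**2 - 12*s - 48 = 0, which factors as 3*(s - 2)*(s + 2)*(s + 4) = 0. The curves meet at s = -4, -2, 2.
On [-4, -2], v = 3*s**3 + 10*s**2 - 13*s - 53 is on top; that piece has area ∫[-4,-2] (3*s**3 + 12*s**2 - 12*s - 48) ds = 20.
On [-2, 2], v = -2*s**2 - s - 5 is on top; that piece has area ∫[-2,2] (-(3*s**3 + 12*s**2 - 12*s - 48)) ds = 128.
Total enclosed area = 20 + 128 = 148.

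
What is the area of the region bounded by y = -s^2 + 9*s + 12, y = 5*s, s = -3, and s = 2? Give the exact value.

47

The difference (-s^2 + 9*s + 12) - (5*s) = -s^2 + 4*s + 12 changes sign at s = -2 inside [-3, 2], so split the integral there.
∫[-3,-2] (-s^2 + 4*s + 12) ds = -13/3; the area of that piece is 13/3.
∫[-2,2] (-s^2 + 4*s + 12) ds = 128/3.
Total area = 13/3 + 128/3 = 47.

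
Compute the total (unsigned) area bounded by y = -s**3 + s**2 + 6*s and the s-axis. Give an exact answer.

The curve meets the s-axis where -s**3 + s**2 + 6*s = 0, i.e. -s*(s - 3)*(s + 2) = 0, at s = -2, 0, 3.
On [-2, 0] the curve lies below the axis; ∫[-2,0] (-s**3 + s**2 + 6*s) ds = -16/3, giving area 16/3.
On [0, 3] the curve lies above the axis; ∫[0,3] (-s**3 + s**2 + 6*s) ds = 63/4, giving area 63/4.
Total area = 16/3 + 63/4 = 253/12.

253/12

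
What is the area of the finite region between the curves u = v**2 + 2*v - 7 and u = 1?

36

Both boundary curves give u as a function of v, so integrate with respect to v. Setting them equal: v**2 + 2*v - 8 = 0, i.e. (v - 2)*(v + 4) = 0, so they meet at v = -4, 2.
For v in [-4, 2], u = v**2 + 2*v - 7 is on the left; area = ∫[-4,2] (-(v**2 + 2*v - 8)) dv = 36.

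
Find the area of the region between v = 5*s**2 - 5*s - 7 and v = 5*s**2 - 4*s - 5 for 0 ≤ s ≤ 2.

On [0, 2], (5*s**2 - 5*s - 7) - (5*s**2 - 4*s - 5) = -s - 2 is ≤ 0 throughout, so the area is a single integral of |-s - 2|.
∫[0,2] (-s - 2) ds = -6; the area of that piece is 6.

6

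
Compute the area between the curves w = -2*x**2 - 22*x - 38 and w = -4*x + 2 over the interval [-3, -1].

On [-3, -1], (-2*x**2 - 22*x - 38) - (-4*x + 2) = -2*x**2 - 18*x - 40 is ≤ 0 throughout, so the area is a single integral of |-2*x**2 - 18*x - 40|.
∫[-3,-1] (-2*x**2 - 18*x - 40) dx = -76/3; the area of that piece is 76/3.

76/3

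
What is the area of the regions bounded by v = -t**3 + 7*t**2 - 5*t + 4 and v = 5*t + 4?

253/12

Set the curves equal: -t**3 + 7*t**2 - 5*t + 4 = 5*t + 4, so -t**3 + 7*t**2 - 10*t = 0, which factors as -t*(t - 5)*(t - 2) = 0. The curves meet at t = 0, 2, 5.
On [0, 2], v = 5*t + 4 is on top; that piece has area ∫[0,2] (-(-t**3 + 7*t**2 - 10*t)) dt = 16/3.
On [2, 5], v = -t**3 + 7*t**2 - 5*t + 4 is on top; that piece has area ∫[2,5] (-t**3 + 7*t**2 - 10*t) dt = 63/4.
Total enclosed area = 16/3 + 63/4 = 253/12.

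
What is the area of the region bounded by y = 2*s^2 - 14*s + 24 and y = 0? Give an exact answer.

Set the curves equal: 2*s^2 - 14*s + 24 = 0, so 2*s^2 - 14*s + 24 = 0, which factors as 2*(s - 4)*(s - 3) = 0. The curves meet at s = 3, 4.
On [3, 4], y = 0 is on top; that piece has area ∫[3,4] (-(2*s^2 - 14*s + 24)) ds = 1/3.

1/3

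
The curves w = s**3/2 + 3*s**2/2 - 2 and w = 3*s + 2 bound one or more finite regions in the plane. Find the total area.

Set the curves equal: s**3/2 + 3*s**2/2 - 2 = 3*s + 2, so s**3/2 + 3*s**2/2 - 3*s - 4 = 0, which factors as (s - 2)*(s + 1)*(s + 4)/2 = 0. The curves meet at s = -4, -1, 2.
On [-4, -1], w = s**3/2 + 3*s**2/2 - 2 is on top; that piece has area ∫[-4,-1] (s**3/2 + 3*s**2/2 - 3*s - 4) ds = 81/8.
On [-1, 2], w = 3*s + 2 is on top; that piece has area ∫[-1,2] (-(s**3/2 + 3*s**2/2 - 3*s - 4)) ds = 81/8.
Total enclosed area = 81/8 + 81/8 = 81/4.

81/4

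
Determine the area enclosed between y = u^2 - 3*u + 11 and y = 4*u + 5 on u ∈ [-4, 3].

The difference (u^2 - 3*u + 11) - (4*u + 5) = u^2 - 7*u + 6 changes sign at u = 1 inside [-4, 3], so split the integral there.
∫[-4,1] (u^2 - 7*u + 6) du = 625/6.
∫[1,3] (u^2 - 7*u + 6) du = -22/3; the area of that piece is 22/3.
Total area = 625/6 + 22/3 = 223/2.

223/2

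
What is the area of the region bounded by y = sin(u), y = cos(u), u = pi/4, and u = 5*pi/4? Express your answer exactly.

2*sqrt(2)

On [pi/4, 5*pi/4], (sin(u)) - (cos(u)) = sin(u) - cos(u) is ≥ 0 throughout, so the area is a single integral of |sin(u) - cos(u)|.
∫[pi/4,5*pi/4] (sin(u) - cos(u)) du = 2*sqrt(2).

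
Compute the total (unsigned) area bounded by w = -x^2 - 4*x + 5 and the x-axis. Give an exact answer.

36

The curve meets the x-axis where -x^2 - 4*x + 5 = 0, i.e. -(x - 1)*(x + 5) = 0, at x = -5, 1.
On [-5, 1] the curve lies above the axis; ∫[-5,1] (-x^2 - 4*x + 5) dx = 36, giving area 36.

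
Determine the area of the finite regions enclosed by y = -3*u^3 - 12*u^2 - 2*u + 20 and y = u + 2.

Set the curves equal: -3*u^3 - 12*u^2 - 2*u + 20 = u + 2, so -3*u^3 - 12*u^2 - 3*u + 18 = 0, which factors as -3*(u - 1)*(u + 2)*(u + 3) = 0. The curves meet at u = -3, -2, 1.
On [-3, -2], y = u + 2 is on top; that piece has area ∫[-3,-2] (-(-3*u^3 - 12*u^2 - 3*u + 18)) du = 7/4.
On [-2, 1], y = -3*u^3 - 12*u^2 - 2*u + 20 is on top; that piece has area ∫[-2,1] (-3*u^3 - 12*u^2 - 3*u + 18) du = 135/4.
Total enclosed area = 7/4 + 135/4 = 71/2.

71/2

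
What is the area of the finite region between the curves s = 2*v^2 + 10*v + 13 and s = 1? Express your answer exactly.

Both boundary curves give s as a function of v, so integrate with respect to v. Setting them equal: 2*v^2 + 10*v + 12 = 0, i.e. 2*(v + 2)*(v + 3) = 0, so they meet at v = -3, -2.
For v in [-3, -2], s = 2*v^2 + 10*v + 13 is on the left; area = ∫[-3,-2] (-(2*v^2 + 10*v + 12)) dv = 1/3.

1/3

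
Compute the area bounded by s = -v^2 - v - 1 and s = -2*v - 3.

Both boundary curves give s as a function of v, so integrate with respect to v. Setting them equal: -v^2 + v + 2 = 0, i.e. -(v - 2)*(v + 1) = 0, so they meet at v = -1, 2.
For v in [-1, 2], s = -v^2 - v - 1 is on the right; area = ∫[-1,2] (-v^2 + v + 2) dv = 9/2.

9/2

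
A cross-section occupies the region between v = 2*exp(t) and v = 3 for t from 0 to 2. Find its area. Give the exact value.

The difference (2*exp(t)) - (3) = 2*exp(t) - 3 changes sign at t = log(3/2) inside [0, 2], so split the integral there.
∫[0,log(3/2)] (2*exp(t) - 3) dt = log(8/27) + 1; the area of that piece is -1 + log(27/8).
∫[log(3/2),2] (2*exp(t) - 3) dt = -9 - 3*log(2) + 3*log(3) + 2*exp(2).
Total area = (-1 + log(27/8)) + (-9 - 3*log(2) + 3*log(3) + 2*exp(2)) = -10 - 6*log(2) + 6*log(3) + 2*exp(2).

-10 - 6*log(2) + 6*log(3) + 2*exp(2)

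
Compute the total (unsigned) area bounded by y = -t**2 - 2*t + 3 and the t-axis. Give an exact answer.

The curve meets the t-axis where -t**2 - 2*t + 3 = 0, i.e. -(t - 1)*(t + 3) = 0, at t = -3, 1.
On [-3, 1] the curve lies above the axis; ∫[-3,1] (-t**2 - 2*t + 3) dt = 32/3, giving area 32/3.

32/3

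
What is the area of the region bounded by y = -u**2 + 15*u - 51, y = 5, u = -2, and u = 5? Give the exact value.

1673/6

On [-2, 5], (-u**2 + 15*u - 51) - (5) = -u**2 + 15*u - 56 is ≤ 0 throughout, so the area is a single integral of |-u**2 + 15*u - 56|.
∫[-2,5] (-u**2 + 15*u - 56) du = -1673/6; the area of that piece is 1673/6.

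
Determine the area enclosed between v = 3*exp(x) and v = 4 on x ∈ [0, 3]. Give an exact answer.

-17 - 8*log(3) + 16*log(2) + 3*exp(3)

The difference (3*exp(x)) - (4) = 3*exp(x) - 4 changes sign at x = log(4/3) inside [0, 3], so split the integral there.
∫[0,log(4/3)] (3*exp(x) - 4) dx = log(81/256) + 1; the area of that piece is -1 + log(256/81).
∫[log(4/3),3] (3*exp(x) - 4) dx = -16 - 4*log(3) + 8*log(2) + 3*exp(3).
Total area = (-1 + log(256/81)) + (-16 - 4*log(3) + 8*log(2) + 3*exp(3)) = -17 - 8*log(3) + 16*log(2) + 3*exp(3).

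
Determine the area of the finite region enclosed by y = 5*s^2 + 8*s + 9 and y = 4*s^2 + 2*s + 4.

Set the curves equal: 5*s^2 + 8*s + 9 = 4*s^2 + 2*s + 4, so s^2 + 6*s + 5 = 0, which factors as (s + 1)*(s + 5) = 0. The curves meet at s = -5, -1.
On [-5, -1], y = 4*s^2 + 2*s + 4 is on top; that piece has area ∫[-5,-1] (-(s^2 + 6*s + 5)) ds = 32/3.

32/3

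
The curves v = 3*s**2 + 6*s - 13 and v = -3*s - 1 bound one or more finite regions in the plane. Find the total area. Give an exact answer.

125/2

Set the curves equal: 3*s**2 + 6*s - 13 = -3*s - 1, so 3*s**2 + 9*s - 12 = 0, which factors as 3*(s - 1)*(s + 4) = 0. The curves meet at s = -4, 1.
On [-4, 1], v = -3*s - 1 is on top; that piece has area ∫[-4,1] (-(3*s**2 + 9*s - 12)) ds = 125/2.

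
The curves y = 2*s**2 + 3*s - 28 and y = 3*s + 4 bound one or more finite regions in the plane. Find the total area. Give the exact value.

512/3

Set the curves equal: 2*s**2 + 3*s - 28 = 3*s + 4, so 2*s**2 - 32 = 0, which factors as 2*(s - 4)*(s + 4) = 0. The curves meet at s = -4, 4.
On [-4, 4], y = 3*s + 4 is on top; that piece has area ∫[-4,4] (-(2*s**2 - 32)) ds = 512/3.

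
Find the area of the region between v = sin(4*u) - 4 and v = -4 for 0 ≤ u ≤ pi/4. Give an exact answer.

1/2

On [0, pi/4], (sin(4*u) - 4) - (-4) = sin(4*u) is ≥ 0 throughout, so the area is a single integral of |sin(4*u)|.
∫[0,pi/4] (sin(4*u)) du = 1/2.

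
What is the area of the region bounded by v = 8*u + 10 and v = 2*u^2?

72

Set the curves equal: 8*u + 10 = 2*u^2, so -2*u^2 + 8*u + 10 = 0, which factors as -2*(u - 5)*(u + 1) = 0. The curves meet at u = -1, 5.
On [-1, 5], v = 8*u + 10 is on top; that piece has area ∫[-1,5] (-2*u^2 + 8*u + 10) du = 72.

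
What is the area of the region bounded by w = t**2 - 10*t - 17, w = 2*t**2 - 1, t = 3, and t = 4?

190/3

On [3, 4], (t**2 - 10*t - 17) - (2*t**2 - 1) = -t**2 - 10*t - 16 is ≤ 0 throughout, so the area is a single integral of |-t**2 - 10*t - 16|.
∫[3,4] (-t**2 - 10*t - 16) dt = -190/3; the area of that piece is 190/3.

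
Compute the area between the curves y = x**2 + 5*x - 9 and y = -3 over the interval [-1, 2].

91/6

The difference (x**2 + 5*x - 9) - (-3) = x**2 + 5*x - 6 changes sign at x = 1 inside [-1, 2], so split the integral there.
∫[-1,1] (x**2 + 5*x - 6) dx = -34/3; the area of that piece is 34/3.
∫[1,2] (x**2 + 5*x - 6) dx = 23/6.
Total area = 34/3 + 23/6 = 91/6.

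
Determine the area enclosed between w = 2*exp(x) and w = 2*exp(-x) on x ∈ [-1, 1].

The difference (2*exp(x)) - (2*exp(-x)) = 2*exp(x) - 2*exp(-x) changes sign at x = 0 inside [-1, 1], so split the integral there.
∫[-1,0] (2*exp(x) - 2*exp(-x)) dx = -2*exp(1) - 2*exp(-1) + 4; the area of that piece is -4 + 2*exp(-1) + 2*exp(1).
∫[0,1] (2*exp(x) - 2*exp(-x)) dx = -4 + 2*exp(-1) + 2*exp(1).
Total area = (-4 + 2*exp(-1) + 2*exp(1)) + (-4 + 2*exp(-1) + 2*exp(1)) = -8 + 4*exp(-1) + 4*exp(1).

-8 + 4*exp(-1) + 4*exp(1)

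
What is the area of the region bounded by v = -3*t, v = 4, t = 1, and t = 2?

On [1, 2], (-3*t) - (4) = -3*t - 4 is ≤ 0 throughout, so the area is a single integral of |-3*t - 4|.
∫[1,2] (-3*t - 4) dt = -17/2; the area of that piece is 17/2.

17/2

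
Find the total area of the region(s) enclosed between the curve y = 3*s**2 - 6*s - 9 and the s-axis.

32

The curve meets the s-axis where 3*s**2 - 6*s - 9 = 0, i.e. 3*(s - 3)*(s + 1) = 0, at s = -1, 3.
On [-1, 3] the curve lies below the axis; ∫[-1,3] (3*s**2 - 6*s - 9) ds = -32, giving area 32.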